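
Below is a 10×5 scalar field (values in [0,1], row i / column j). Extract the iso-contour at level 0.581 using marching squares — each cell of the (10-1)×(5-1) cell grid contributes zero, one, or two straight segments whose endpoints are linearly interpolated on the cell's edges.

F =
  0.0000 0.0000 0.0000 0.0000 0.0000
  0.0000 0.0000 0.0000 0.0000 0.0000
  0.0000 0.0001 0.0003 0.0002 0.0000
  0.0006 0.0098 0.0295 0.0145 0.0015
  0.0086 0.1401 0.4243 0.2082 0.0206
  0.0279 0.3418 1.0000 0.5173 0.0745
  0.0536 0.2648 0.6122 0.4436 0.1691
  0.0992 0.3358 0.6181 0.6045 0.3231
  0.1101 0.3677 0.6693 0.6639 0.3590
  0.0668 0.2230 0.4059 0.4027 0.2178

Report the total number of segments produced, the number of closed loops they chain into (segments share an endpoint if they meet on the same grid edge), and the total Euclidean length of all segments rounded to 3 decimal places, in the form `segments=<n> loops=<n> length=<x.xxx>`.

segments=12 loops=1 length=10.694

cell (4,1): code 0100 → (4.272,2.000)–(5.000,1.363)
cell (4,2): code 1000 → (5.000,2.868)–(4.272,2.000)
cell (5,1): code 0110 → (5.000,1.363)–(6.000,1.910)
cell (5,2): code 1001 → (6.000,2.185)–(5.000,2.868)
cell (6,1): code 0110 → (6.000,1.910)–(7.000,1.869)
cell (6,2): code 1101 → (6.854,3.000)–(6.000,2.185)
cell (6,3): code 1000 → (7.000,3.084)–(6.854,3.000)
cell (7,1): code 0110 → (7.000,1.869)–(8.000,1.707)
cell (7,3): code 1001 → (8.000,3.272)–(7.000,3.084)
cell (8,1): code 0010 → (8.000,1.707)–(8.335,2.000)
cell (8,2): code 0011 → (8.335,2.000)–(8.317,3.000)
cell (8,3): code 0001 → (8.317,3.000)–(8.000,3.272)
total: 12 segments, chained into 1 closed loop(s), length Σ = 10.693599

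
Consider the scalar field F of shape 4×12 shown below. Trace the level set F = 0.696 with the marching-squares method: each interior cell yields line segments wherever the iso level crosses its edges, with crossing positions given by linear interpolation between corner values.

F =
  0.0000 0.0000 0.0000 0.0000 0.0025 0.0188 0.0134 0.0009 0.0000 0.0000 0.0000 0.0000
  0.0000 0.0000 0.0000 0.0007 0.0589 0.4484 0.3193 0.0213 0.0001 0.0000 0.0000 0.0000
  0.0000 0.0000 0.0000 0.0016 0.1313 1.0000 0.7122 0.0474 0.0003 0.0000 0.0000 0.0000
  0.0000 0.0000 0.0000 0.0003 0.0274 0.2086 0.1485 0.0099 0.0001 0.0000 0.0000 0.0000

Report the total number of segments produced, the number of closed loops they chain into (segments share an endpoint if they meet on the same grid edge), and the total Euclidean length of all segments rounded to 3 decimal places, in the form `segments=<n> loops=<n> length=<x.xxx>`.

cell (1,4): code 0100 → (1.449,5.000)–(2.000,4.650)
cell (1,5): code 1100 → (1.959,6.000)–(1.449,5.000)
cell (1,6): code 1000 → (2.000,6.024)–(1.959,6.000)
cell (2,4): code 0010 → (2.000,4.650)–(2.384,5.000)
cell (2,5): code 0011 → (2.384,5.000)–(2.029,6.000)
cell (2,6): code 0001 → (2.029,6.000)–(2.000,6.024)
total: 6 segments, chained into 1 closed loop(s), length Σ = 3.441815

segments=6 loops=1 length=3.442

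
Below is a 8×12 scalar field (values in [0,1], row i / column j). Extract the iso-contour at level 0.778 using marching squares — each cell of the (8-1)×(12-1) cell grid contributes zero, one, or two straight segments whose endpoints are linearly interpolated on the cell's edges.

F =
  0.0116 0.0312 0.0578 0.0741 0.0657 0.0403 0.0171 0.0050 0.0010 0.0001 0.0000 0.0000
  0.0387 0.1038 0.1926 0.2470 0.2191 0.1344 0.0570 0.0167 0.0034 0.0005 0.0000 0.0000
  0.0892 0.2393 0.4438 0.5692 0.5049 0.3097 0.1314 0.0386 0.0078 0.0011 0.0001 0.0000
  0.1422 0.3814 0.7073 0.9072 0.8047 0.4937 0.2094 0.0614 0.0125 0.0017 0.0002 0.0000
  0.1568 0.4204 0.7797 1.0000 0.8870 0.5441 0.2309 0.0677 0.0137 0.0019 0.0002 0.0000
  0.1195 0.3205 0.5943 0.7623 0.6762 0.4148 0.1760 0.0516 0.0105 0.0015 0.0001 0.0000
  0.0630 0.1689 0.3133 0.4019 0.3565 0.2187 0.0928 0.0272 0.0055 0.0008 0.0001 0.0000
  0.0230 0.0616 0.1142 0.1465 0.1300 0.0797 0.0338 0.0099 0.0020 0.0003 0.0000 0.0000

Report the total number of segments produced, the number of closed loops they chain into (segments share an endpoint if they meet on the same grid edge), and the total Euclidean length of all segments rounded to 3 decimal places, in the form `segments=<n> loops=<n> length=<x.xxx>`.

segments=10 loops=1 length=7.069

cell (2,2): code 0100 → (2.618,3.000)–(3.000,2.354)
cell (2,3): code 1100 → (2.911,4.000)–(2.618,3.000)
cell (2,4): code 1000 → (3.000,4.086)–(2.911,4.000)
cell (3,1): code 0100 → (3.977,2.000)–(4.000,1.995)
cell (3,2): code 1110 → (3.000,2.354)–(3.977,2.000)
cell (3,4): code 1001 → (4.000,4.318)–(3.000,4.086)
cell (4,1): code 0010 → (4.000,1.995)–(4.009,2.000)
cell (4,2): code 0011 → (4.009,2.000)–(4.934,3.000)
cell (4,3): code 0011 → (4.934,3.000)–(4.517,4.000)
cell (4,4): code 0001 → (4.517,4.000)–(4.000,4.318)
total: 10 segments, chained into 1 closed loop(s), length Σ = 7.068573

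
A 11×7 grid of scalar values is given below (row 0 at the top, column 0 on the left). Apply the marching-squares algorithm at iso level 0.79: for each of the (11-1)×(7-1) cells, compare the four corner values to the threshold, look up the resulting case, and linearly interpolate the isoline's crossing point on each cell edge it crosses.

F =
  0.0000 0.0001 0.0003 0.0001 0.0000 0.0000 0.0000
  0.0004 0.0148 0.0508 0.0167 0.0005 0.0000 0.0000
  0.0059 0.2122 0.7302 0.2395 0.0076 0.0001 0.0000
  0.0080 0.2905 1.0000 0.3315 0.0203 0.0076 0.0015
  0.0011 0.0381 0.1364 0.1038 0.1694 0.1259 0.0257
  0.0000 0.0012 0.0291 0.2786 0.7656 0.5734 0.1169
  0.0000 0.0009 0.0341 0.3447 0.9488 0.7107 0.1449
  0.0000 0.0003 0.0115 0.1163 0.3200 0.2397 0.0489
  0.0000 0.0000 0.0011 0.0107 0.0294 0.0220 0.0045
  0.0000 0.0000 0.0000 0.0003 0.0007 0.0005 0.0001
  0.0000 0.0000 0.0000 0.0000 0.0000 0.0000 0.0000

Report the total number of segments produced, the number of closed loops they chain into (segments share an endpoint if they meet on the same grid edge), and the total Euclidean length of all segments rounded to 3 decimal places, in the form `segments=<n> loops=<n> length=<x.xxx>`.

segments=8 loops=2 length=5.530

cell (2,1): code 0100 → (2.222,2.000)–(3.000,1.704)
cell (2,2): code 1000 → (3.000,2.314)–(2.222,2.000)
cell (3,1): code 0010 → (3.000,1.704)–(3.243,2.000)
cell (3,2): code 0001 → (3.243,2.000)–(3.000,2.314)
cell (5,3): code 0100 → (5.133,4.000)–(6.000,3.737)
cell (5,4): code 1000 → (6.000,4.667)–(5.133,4.000)
cell (6,3): code 0010 → (6.000,3.737)–(6.253,4.000)
cell (6,4): code 0001 → (6.253,4.000)–(6.000,4.667)
total: 8 segments, chained into 2 closed loop(s), length Σ = 5.529586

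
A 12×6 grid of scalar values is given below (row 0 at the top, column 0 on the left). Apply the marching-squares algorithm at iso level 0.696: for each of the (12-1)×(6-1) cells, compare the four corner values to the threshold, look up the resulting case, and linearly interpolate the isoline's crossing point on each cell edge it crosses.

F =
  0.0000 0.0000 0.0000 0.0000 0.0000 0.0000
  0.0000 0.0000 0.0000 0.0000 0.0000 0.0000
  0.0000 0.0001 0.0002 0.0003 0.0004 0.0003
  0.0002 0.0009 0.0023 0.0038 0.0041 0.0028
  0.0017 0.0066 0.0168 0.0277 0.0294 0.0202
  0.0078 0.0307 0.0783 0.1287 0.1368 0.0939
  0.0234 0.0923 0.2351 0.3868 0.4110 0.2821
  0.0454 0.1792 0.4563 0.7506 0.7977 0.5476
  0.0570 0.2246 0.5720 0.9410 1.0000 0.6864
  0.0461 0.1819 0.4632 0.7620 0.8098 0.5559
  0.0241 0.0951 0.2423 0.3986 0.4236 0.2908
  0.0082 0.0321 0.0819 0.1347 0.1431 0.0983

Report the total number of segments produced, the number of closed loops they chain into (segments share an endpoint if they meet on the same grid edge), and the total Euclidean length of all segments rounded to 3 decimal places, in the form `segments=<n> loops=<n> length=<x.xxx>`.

segments=10 loops=1 length=8.035

cell (6,2): code 0100 → (6.850,3.000)–(7.000,2.814)
cell (6,3): code 1100 → (6.737,4.000)–(6.850,3.000)
cell (6,4): code 1000 → (7.000,4.407)–(6.737,4.000)
cell (7,2): code 0110 → (7.000,2.814)–(8.000,2.336)
cell (7,4): code 1001 → (8.000,4.969)–(7.000,4.407)
cell (8,2): code 0110 → (8.000,2.336)–(9.000,2.779)
cell (8,4): code 1001 → (9.000,4.448)–(8.000,4.969)
cell (9,2): code 0010 → (9.000,2.779)–(9.182,3.000)
cell (9,3): code 0011 → (9.182,3.000)–(9.295,4.000)
cell (9,4): code 0001 → (9.295,4.000)–(9.000,4.448)
total: 10 segments, chained into 1 closed loop(s), length Σ = 8.035436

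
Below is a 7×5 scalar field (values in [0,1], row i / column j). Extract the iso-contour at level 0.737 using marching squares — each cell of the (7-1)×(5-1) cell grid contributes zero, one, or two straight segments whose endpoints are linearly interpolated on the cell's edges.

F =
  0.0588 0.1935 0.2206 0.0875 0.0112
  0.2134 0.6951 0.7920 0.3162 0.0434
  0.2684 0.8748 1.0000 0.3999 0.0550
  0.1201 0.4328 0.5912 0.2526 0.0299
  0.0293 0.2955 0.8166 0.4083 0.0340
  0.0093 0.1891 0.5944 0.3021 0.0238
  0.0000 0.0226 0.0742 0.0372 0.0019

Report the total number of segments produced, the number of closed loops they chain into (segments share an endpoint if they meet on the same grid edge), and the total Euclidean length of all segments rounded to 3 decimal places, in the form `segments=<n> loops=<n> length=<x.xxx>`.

cell (0,1): code 0100 → (0.904,2.000)–(1.000,1.432)
cell (0,2): code 1000 → (1.000,2.116)–(0.904,2.000)
cell (1,0): code 0100 → (1.233,1.000)–(2.000,0.773)
cell (1,1): code 1110 → (1.000,1.432)–(1.233,1.000)
cell (1,2): code 1001 → (2.000,2.438)–(1.000,2.116)
cell (2,0): code 0010 → (2.000,0.773)–(2.312,1.000)
cell (2,1): code 0011 → (2.312,1.000)–(2.643,2.000)
cell (2,2): code 0001 → (2.643,2.000)–(2.000,2.438)
cell (3,1): code 0100 → (3.647,2.000)–(4.000,1.847)
cell (3,2): code 1000 → (4.000,2.195)–(3.647,2.000)
cell (4,1): code 0010 → (4.000,1.847)–(4.358,2.000)
cell (4,2): code 0001 → (4.358,2.000)–(4.000,2.195)
total: 12 segments, chained into 2 closed loop(s), length Σ = 6.871173

segments=12 loops=2 length=6.871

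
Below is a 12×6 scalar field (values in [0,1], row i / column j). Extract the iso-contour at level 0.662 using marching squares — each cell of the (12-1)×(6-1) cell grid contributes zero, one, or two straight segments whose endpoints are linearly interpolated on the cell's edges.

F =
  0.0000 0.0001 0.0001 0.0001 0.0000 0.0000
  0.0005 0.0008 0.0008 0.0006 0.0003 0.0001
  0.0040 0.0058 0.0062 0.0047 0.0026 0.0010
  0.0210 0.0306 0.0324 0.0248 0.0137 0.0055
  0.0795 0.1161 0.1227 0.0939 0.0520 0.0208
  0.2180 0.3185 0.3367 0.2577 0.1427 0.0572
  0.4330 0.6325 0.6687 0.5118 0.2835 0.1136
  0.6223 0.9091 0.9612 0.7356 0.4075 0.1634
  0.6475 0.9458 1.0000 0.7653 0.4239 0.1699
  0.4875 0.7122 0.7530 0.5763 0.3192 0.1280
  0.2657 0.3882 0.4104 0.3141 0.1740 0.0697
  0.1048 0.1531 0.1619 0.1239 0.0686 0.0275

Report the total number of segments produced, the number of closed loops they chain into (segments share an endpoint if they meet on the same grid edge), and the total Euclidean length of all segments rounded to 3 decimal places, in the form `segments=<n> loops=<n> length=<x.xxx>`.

segments=14 loops=1 length=10.254

cell (5,1): code 0100 → (5.980,2.000)–(6.000,1.815)
cell (5,2): code 1000 → (6.000,2.043)–(5.980,2.000)
cell (6,0): code 0100 → (6.107,1.000)–(7.000,0.138)
cell (6,1): code 1110 → (6.000,1.815)–(6.107,1.000)
cell (6,2): code 1101 → (6.671,3.000)–(6.000,2.043)
cell (6,3): code 1000 → (7.000,3.224)–(6.671,3.000)
cell (7,0): code 0110 → (7.000,0.138)–(8.000,0.049)
cell (7,3): code 1001 → (8.000,3.303)–(7.000,3.224)
cell (8,0): code 0110 → (8.000,0.049)–(9.000,0.777)
cell (8,2): code 1011 → (9.000,2.515)–(8.547,3.000)
cell (8,3): code 0001 → (8.547,3.000)–(8.000,3.303)
cell (9,0): code 0010 → (9.000,0.777)–(9.155,1.000)
cell (9,1): code 0011 → (9.155,1.000)–(9.266,2.000)
cell (9,2): code 0001 → (9.266,2.000)–(9.000,2.515)
total: 14 segments, chained into 1 closed loop(s), length Σ = 10.253725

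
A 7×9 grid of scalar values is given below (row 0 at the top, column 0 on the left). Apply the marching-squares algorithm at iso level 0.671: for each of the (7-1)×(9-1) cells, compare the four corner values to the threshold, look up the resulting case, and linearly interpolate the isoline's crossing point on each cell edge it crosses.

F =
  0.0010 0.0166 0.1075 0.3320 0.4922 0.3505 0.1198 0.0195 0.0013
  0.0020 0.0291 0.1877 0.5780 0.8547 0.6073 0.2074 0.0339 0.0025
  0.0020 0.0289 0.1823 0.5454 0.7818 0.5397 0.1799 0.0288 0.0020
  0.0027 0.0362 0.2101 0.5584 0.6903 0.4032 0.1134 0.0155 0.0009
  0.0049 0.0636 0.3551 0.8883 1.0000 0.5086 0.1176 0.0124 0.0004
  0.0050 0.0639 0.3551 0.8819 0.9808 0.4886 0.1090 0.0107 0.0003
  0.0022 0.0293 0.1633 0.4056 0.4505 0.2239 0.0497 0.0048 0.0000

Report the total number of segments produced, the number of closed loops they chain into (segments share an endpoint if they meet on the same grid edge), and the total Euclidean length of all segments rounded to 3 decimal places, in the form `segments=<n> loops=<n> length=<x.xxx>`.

cell (0,3): code 0100 → (0.493,4.000)–(1.000,3.336)
cell (0,4): code 1000 → (1.000,4.743)–(0.493,4.000)
cell (1,3): code 0110 → (1.000,3.336)–(2.000,3.531)
cell (1,4): code 1001 → (2.000,4.458)–(1.000,4.743)
cell (2,3): code 0110 → (2.000,3.531)–(3.000,3.854)
cell (2,4): code 1001 → (3.000,4.067)–(2.000,4.458)
cell (3,2): code 0100 → (3.341,3.000)–(4.000,2.592)
cell (3,3): code 1110 → (3.000,3.854)–(3.341,3.000)
cell (3,4): code 1001 → (4.000,4.670)–(3.000,4.067)
cell (4,2): code 0110 → (4.000,2.592)–(5.000,2.600)
cell (4,4): code 1001 → (5.000,4.629)–(4.000,4.670)
cell (5,2): code 0010 → (5.000,2.600)–(5.443,3.000)
cell (5,3): code 0011 → (5.443,3.000)–(5.584,4.000)
cell (5,4): code 0001 → (5.584,4.000)–(5.000,4.629)
total: 14 segments, chained into 1 closed loop(s), length Σ = 13.244808

segments=14 loops=1 length=13.245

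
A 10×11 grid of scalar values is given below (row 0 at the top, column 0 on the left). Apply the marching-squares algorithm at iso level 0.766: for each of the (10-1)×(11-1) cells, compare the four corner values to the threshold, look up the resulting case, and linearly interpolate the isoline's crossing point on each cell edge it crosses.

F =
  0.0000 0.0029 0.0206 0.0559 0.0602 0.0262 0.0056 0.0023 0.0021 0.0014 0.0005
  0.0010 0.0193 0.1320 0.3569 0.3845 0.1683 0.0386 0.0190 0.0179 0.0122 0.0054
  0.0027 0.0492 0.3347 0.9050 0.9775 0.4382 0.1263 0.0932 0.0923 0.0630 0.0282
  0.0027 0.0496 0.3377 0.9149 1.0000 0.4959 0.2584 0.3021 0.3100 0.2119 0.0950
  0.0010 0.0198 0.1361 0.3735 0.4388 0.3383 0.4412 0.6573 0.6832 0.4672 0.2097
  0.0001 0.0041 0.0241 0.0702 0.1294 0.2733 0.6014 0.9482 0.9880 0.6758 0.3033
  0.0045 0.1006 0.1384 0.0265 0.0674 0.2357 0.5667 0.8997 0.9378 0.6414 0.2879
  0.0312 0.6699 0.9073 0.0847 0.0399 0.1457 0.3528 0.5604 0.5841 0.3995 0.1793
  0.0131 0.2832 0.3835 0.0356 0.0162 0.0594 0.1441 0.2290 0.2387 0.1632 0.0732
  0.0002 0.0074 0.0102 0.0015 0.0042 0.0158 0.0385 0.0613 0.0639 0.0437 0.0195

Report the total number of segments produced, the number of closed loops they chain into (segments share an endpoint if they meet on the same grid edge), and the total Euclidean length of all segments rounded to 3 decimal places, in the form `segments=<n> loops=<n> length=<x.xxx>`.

segments=20 loops=3 length=14.928

cell (1,2): code 0100 → (1.746,3.000)–(2.000,2.756)
cell (1,3): code 1100 → (1.643,4.000)–(1.746,3.000)
cell (1,4): code 1000 → (2.000,4.392)–(1.643,4.000)
cell (2,2): code 0110 → (2.000,2.756)–(3.000,2.742)
cell (2,4): code 1001 → (3.000,4.464)–(2.000,4.392)
cell (3,2): code 0010 → (3.000,2.742)–(3.275,3.000)
cell (3,3): code 0011 → (3.275,3.000)–(3.417,4.000)
cell (3,4): code 0001 → (3.417,4.000)–(3.000,4.464)
cell (4,6): code 0100 → (4.374,7.000)–(5.000,6.475)
cell (4,7): code 1100 → (4.272,8.000)–(4.374,7.000)
cell (4,8): code 1000 → (5.000,8.711)–(4.272,8.000)
cell (5,6): code 0110 → (5.000,6.475)–(6.000,6.598)
cell (5,8): code 1001 → (6.000,8.580)–(5.000,8.711)
cell (6,1): code 0100 → (6.816,2.000)–(7.000,1.405)
cell (6,2): code 1000 → (7.000,2.172)–(6.816,2.000)
cell (6,6): code 0010 → (6.000,6.598)–(6.394,7.000)
cell (6,7): code 0011 → (6.394,7.000)–(6.486,8.000)
cell (6,8): code 0001 → (6.486,8.000)–(6.000,8.580)
cell (7,1): code 0010 → (7.000,1.405)–(7.270,2.000)
cell (7,2): code 0001 → (7.270,2.000)–(7.000,2.172)
total: 20 segments, chained into 3 closed loop(s), length Σ = 14.928480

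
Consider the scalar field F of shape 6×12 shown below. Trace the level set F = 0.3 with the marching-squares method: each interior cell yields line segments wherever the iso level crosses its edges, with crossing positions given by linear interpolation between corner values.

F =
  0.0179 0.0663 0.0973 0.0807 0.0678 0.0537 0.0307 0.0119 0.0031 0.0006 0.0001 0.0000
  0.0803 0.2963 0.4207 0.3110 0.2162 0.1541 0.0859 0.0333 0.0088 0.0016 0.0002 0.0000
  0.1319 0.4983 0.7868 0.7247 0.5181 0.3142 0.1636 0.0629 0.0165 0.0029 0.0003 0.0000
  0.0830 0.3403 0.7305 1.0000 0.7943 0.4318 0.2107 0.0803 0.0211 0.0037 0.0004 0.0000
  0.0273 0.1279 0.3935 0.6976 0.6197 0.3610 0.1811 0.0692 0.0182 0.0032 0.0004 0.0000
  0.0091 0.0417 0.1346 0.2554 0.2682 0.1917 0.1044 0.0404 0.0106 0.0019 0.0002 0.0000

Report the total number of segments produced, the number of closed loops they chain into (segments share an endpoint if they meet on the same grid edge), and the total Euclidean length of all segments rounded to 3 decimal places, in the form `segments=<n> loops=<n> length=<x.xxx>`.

cell (0,1): code 0100 → (0.627,2.000)–(1.000,1.030)
cell (0,2): code 1100 → (0.952,3.000)–(0.627,2.000)
cell (0,3): code 1000 → (1.000,3.116)–(0.952,3.000)
cell (1,0): code 0100 → (1.018,1.000)–(2.000,0.459)
cell (1,1): code 1110 → (1.000,1.030)–(1.018,1.000)
cell (1,3): code 1101 → (1.278,4.000)–(1.000,3.116)
cell (1,4): code 1100 → (1.911,5.000)–(1.278,4.000)
cell (1,5): code 1000 → (2.000,5.094)–(1.911,5.000)
cell (2,0): code 0110 → (2.000,0.459)–(3.000,0.843)
cell (2,5): code 1001 → (3.000,5.596)–(2.000,5.094)
cell (3,0): code 0010 → (3.000,0.843)–(3.190,1.000)
cell (3,1): code 0111 → (3.190,1.000)–(4.000,1.648)
cell (3,5): code 1001 → (4.000,5.339)–(3.000,5.596)
cell (4,1): code 0010 → (4.000,1.648)–(4.361,2.000)
cell (4,2): code 0011 → (4.361,2.000)–(4.899,3.000)
cell (4,3): code 0011 → (4.899,3.000)–(4.910,4.000)
cell (4,4): code 0011 → (4.910,4.000)–(4.360,5.000)
cell (4,5): code 0001 → (4.360,5.000)–(4.000,5.339)
total: 18 segments, chained into 1 closed loop(s), length Σ = 14.394329

segments=18 loops=1 length=14.394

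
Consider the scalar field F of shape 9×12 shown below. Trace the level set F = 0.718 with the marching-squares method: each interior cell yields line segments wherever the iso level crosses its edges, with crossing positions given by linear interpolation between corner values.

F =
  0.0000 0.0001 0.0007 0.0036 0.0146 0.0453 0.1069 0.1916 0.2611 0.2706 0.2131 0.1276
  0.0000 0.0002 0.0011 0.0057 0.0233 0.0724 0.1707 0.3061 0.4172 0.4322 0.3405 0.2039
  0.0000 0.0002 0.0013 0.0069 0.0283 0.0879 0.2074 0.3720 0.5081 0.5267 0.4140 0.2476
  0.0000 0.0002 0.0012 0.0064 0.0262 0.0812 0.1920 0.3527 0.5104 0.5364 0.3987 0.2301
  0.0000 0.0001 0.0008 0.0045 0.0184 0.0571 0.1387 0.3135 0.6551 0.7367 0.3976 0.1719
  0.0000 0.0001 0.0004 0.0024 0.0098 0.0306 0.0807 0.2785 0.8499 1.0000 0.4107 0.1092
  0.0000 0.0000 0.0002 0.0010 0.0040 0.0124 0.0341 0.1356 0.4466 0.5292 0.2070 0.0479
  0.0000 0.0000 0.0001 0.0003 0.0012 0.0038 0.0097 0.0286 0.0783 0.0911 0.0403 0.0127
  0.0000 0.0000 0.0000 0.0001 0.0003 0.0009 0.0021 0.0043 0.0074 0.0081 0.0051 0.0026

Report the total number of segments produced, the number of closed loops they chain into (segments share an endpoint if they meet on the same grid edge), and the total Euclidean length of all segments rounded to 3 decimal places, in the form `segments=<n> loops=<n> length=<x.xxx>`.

segments=8 loops=1 length=5.196

cell (3,8): code 0100 → (3.907,9.000)–(4.000,8.771)
cell (3,9): code 1000 → (4.000,9.055)–(3.907,9.000)
cell (4,7): code 0100 → (4.323,8.000)–(5.000,7.769)
cell (4,8): code 1110 → (4.000,8.771)–(4.323,8.000)
cell (4,9): code 1001 → (5.000,9.479)–(4.000,9.055)
cell (5,7): code 0010 → (5.000,7.769)–(5.327,8.000)
cell (5,8): code 0011 → (5.327,8.000)–(5.599,9.000)
cell (5,9): code 0001 → (5.599,9.000)–(5.000,9.479)
total: 8 segments, chained into 1 closed loop(s), length Σ = 5.196209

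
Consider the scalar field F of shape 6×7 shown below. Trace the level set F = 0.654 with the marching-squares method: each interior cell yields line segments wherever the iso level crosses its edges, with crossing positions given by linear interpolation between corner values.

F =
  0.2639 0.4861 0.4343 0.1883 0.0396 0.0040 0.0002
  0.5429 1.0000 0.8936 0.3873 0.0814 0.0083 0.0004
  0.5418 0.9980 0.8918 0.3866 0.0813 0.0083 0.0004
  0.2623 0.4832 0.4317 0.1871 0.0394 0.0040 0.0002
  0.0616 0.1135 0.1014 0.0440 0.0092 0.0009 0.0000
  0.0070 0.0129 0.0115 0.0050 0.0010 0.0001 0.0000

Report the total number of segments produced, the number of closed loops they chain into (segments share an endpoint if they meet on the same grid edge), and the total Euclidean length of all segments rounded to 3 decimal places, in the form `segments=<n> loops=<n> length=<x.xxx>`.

cell (0,0): code 0100 → (0.327,1.000)–(1.000,0.243)
cell (0,1): code 1100 → (0.478,2.000)–(0.327,1.000)
cell (0,2): code 1000 → (1.000,2.473)–(0.478,2.000)
cell (1,0): code 0110 → (1.000,0.243)–(2.000,0.246)
cell (1,2): code 1001 → (2.000,2.471)–(1.000,2.473)
cell (2,0): code 0010 → (2.000,0.246)–(2.668,1.000)
cell (2,1): code 0011 → (2.668,1.000)–(2.517,2.000)
cell (2,2): code 0001 → (2.517,2.000)–(2.000,2.471)
total: 8 segments, chained into 1 closed loop(s), length Σ = 7.446811

segments=8 loops=1 length=7.447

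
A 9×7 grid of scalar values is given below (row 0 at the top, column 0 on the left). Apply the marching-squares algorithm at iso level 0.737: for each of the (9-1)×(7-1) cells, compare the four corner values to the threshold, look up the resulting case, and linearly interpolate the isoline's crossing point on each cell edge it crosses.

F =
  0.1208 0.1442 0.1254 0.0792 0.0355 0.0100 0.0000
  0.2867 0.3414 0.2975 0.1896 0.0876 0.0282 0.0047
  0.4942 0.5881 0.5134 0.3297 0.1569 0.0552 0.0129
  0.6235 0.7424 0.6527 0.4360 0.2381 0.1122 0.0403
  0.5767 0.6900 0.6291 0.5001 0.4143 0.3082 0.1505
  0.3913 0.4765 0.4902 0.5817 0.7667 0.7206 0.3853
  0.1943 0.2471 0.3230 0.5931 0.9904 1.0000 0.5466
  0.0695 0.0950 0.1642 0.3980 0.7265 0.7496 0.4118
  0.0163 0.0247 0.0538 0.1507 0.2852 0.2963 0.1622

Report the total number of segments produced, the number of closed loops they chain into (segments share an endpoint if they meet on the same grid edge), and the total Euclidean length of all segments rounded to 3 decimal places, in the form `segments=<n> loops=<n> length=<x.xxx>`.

segments=14 loops=2 length=7.104

cell (2,0): code 0100 → (2.965,1.000)–(3.000,0.955)
cell (2,1): code 1000 → (3.000,1.060)–(2.965,1.000)
cell (3,0): code 0010 → (3.000,0.955)–(3.103,1.000)
cell (3,1): code 0001 → (3.103,1.000)–(3.000,1.060)
cell (4,3): code 0100 → (4.916,4.000)–(5.000,3.839)
cell (4,4): code 1000 → (5.000,4.644)–(4.916,4.000)
cell (5,3): code 0110 → (5.000,3.839)–(6.000,3.362)
cell (5,4): code 1101 → (5.059,5.000)–(5.000,4.644)
cell (5,5): code 1000 → (6.000,5.580)–(5.059,5.000)
cell (6,3): code 0010 → (6.000,3.362)–(6.960,4.000)
cell (6,4): code 0111 → (6.960,4.000)–(7.000,4.455)
cell (6,5): code 1001 → (7.000,5.037)–(6.000,5.580)
cell (7,4): code 0010 → (7.000,4.455)–(7.028,5.000)
cell (7,5): code 0001 → (7.028,5.000)–(7.000,5.037)
total: 14 segments, chained into 2 closed loop(s), length Σ = 7.103785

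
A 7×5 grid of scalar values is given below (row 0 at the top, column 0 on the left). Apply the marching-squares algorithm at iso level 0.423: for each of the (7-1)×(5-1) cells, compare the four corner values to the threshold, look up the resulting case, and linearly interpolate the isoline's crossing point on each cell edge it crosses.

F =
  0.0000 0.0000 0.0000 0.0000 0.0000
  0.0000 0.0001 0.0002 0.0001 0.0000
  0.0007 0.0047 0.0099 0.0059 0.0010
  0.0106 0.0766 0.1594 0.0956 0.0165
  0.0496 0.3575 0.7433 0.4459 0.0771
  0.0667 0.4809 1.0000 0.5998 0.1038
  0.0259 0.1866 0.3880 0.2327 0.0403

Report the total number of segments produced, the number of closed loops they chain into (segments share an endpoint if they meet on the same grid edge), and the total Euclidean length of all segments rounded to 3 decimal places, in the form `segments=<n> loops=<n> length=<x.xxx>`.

segments=10 loops=1 length=7.475

cell (3,1): code 0100 → (3.451,2.000)–(4.000,1.170)
cell (3,2): code 1100 → (3.935,3.000)–(3.451,2.000)
cell (3,3): code 1000 → (4.000,3.062)–(3.935,3.000)
cell (4,0): code 0100 → (4.531,1.000)–(5.000,0.860)
cell (4,1): code 1110 → (4.000,1.170)–(4.531,1.000)
cell (4,3): code 1001 → (5.000,3.356)–(4.000,3.062)
cell (5,0): code 0010 → (5.000,0.860)–(5.197,1.000)
cell (5,1): code 0011 → (5.197,1.000)–(5.943,2.000)
cell (5,2): code 0011 → (5.943,2.000)–(5.482,3.000)
cell (5,3): code 0001 → (5.482,3.000)–(5.000,3.356)
total: 10 segments, chained into 1 closed loop(s), length Σ = 7.474540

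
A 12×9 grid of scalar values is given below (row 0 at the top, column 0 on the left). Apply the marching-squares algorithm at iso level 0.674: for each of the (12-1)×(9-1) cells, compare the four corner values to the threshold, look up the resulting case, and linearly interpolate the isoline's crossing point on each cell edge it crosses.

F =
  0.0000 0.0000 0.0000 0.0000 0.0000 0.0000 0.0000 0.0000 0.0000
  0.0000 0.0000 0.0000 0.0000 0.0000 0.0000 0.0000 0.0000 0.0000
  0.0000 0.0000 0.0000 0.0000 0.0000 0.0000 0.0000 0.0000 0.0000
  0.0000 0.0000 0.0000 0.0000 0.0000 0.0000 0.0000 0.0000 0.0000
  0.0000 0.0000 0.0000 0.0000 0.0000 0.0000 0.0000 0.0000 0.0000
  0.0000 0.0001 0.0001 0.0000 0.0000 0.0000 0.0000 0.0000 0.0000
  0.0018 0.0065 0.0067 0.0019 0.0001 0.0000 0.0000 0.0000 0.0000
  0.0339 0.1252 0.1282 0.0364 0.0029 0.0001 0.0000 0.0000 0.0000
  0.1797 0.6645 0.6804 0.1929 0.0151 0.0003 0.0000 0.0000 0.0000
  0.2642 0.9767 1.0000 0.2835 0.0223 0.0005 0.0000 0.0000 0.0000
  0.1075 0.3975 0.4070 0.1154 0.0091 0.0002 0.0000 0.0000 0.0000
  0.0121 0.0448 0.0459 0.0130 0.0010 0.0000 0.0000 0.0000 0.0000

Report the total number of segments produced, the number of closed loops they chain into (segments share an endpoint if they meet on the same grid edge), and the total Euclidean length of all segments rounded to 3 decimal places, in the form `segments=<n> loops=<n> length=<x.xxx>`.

cell (7,1): code 0100 → (7.988,2.000)–(8.000,1.597)
cell (7,2): code 1000 → (8.000,2.013)–(7.988,2.000)
cell (8,0): code 0100 → (8.030,1.000)–(9.000,0.575)
cell (8,1): code 1110 → (8.000,1.597)–(8.030,1.000)
cell (8,2): code 1001 → (9.000,2.455)–(8.000,2.013)
cell (9,0): code 0010 → (9.000,0.575)–(9.523,1.000)
cell (9,1): code 0011 → (9.523,1.000)–(9.550,2.000)
cell (9,2): code 0001 → (9.550,2.000)–(9.000,2.455)
total: 8 segments, chained into 1 closed loop(s), length Σ = 5.557778

segments=8 loops=1 length=5.558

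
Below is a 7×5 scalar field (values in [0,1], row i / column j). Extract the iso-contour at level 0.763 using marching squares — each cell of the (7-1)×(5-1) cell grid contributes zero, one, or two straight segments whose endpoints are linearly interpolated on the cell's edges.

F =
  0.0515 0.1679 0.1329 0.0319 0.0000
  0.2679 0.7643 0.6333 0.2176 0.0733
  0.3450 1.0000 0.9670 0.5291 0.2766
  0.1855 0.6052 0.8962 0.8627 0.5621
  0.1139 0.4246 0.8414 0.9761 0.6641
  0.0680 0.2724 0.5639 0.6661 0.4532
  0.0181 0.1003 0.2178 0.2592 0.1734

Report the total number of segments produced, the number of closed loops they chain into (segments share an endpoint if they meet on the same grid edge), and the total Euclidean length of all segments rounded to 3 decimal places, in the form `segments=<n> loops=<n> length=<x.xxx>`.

cell (0,0): code 0100 → (0.998,1.000)–(1.000,0.997)
cell (0,1): code 1000 → (1.000,1.010)–(0.998,1.000)
cell (1,0): code 0110 → (1.000,0.997)–(2.000,0.638)
cell (1,1): code 1101 → (1.389,2.000)–(1.000,1.010)
cell (1,2): code 1000 → (2.000,2.466)–(1.389,2.000)
cell (2,0): code 0010 → (2.000,0.638)–(2.600,1.000)
cell (2,1): code 0111 → (2.600,1.000)–(3.000,1.542)
cell (2,2): code 1101 → (2.701,3.000)–(2.000,2.466)
cell (2,3): code 1000 → (3.000,3.332)–(2.701,3.000)
cell (3,1): code 0110 → (3.000,1.542)–(4.000,1.812)
cell (3,3): code 1001 → (4.000,3.683)–(3.000,3.332)
cell (4,1): code 0010 → (4.000,1.812)–(4.283,2.000)
cell (4,2): code 0011 → (4.283,2.000)–(4.687,3.000)
cell (4,3): code 0001 → (4.687,3.000)–(4.000,3.683)
total: 14 segments, chained into 1 closed loop(s), length Σ = 10.093771

segments=14 loops=1 length=10.094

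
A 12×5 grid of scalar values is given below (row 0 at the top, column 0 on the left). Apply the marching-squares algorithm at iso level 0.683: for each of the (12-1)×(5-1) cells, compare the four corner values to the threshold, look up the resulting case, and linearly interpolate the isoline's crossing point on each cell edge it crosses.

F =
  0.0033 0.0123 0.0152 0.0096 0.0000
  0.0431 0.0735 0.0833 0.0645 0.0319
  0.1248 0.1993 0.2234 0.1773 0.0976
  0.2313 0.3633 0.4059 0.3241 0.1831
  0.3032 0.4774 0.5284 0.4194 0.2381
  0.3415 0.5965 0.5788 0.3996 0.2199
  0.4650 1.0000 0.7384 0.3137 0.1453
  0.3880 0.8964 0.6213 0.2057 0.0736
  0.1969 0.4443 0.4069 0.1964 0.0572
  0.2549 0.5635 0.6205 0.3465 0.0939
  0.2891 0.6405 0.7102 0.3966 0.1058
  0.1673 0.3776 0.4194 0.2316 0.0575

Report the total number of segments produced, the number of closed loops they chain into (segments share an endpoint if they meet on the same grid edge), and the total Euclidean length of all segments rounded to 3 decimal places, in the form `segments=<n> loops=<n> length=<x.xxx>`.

segments=12 loops=2 length=7.403

cell (5,0): code 0100 → (5.214,1.000)–(6.000,0.407)
cell (5,1): code 1100 → (5.653,2.000)–(5.214,1.000)
cell (5,2): code 1000 → (6.000,2.130)–(5.653,2.000)
cell (6,0): code 0110 → (6.000,0.407)–(7.000,0.580)
cell (6,1): code 1011 → (7.000,1.776)–(6.473,2.000)
cell (6,2): code 0001 → (6.473,2.000)–(6.000,2.130)
cell (7,0): code 0010 → (7.000,0.580)–(7.472,1.000)
cell (7,1): code 0001 → (7.472,1.000)–(7.000,1.776)
cell (9,1): code 0100 → (9.697,2.000)–(10.000,1.610)
cell (9,2): code 1000 → (10.000,2.087)–(9.697,2.000)
cell (10,1): code 0010 → (10.000,1.610)–(10.094,2.000)
cell (10,2): code 0001 → (10.094,2.000)–(10.000,2.087)
total: 12 segments, chained into 2 closed loop(s), length Σ = 7.403133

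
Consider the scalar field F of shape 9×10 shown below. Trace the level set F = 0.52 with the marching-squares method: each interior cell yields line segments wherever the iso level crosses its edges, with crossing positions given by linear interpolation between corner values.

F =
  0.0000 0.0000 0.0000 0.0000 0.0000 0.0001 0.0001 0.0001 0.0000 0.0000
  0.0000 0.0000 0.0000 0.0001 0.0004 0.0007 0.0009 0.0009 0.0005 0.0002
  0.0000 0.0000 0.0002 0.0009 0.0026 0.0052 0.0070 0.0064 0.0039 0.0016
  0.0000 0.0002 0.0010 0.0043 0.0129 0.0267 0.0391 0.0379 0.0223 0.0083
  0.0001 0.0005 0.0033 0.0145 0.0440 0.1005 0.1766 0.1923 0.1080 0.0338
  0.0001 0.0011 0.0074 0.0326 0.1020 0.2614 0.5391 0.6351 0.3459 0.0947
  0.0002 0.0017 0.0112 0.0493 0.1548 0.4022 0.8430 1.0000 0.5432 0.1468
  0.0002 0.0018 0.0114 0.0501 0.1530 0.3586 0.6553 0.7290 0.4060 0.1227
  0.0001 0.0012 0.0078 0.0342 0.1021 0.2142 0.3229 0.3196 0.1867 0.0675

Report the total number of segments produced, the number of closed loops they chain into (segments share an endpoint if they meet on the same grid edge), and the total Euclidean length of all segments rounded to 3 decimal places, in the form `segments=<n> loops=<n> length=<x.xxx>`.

segments=12 loops=1 length=8.543

cell (4,5): code 0100 → (4.947,6.000)–(5.000,5.931)
cell (4,6): code 1100 → (4.740,7.000)–(4.947,6.000)
cell (4,7): code 1000 → (5.000,7.398)–(4.740,7.000)
cell (5,5): code 0110 → (5.000,5.931)–(6.000,5.267)
cell (5,7): code 1101 → (5.882,8.000)–(5.000,7.398)
cell (5,8): code 1000 → (6.000,8.059)–(5.882,8.000)
cell (6,5): code 0110 → (6.000,5.267)–(7.000,5.544)
cell (6,7): code 1011 → (7.000,7.647)–(6.169,8.000)
cell (6,8): code 0001 → (6.169,8.000)–(6.000,8.059)
cell (7,5): code 0010 → (7.000,5.544)–(7.407,6.000)
cell (7,6): code 0011 → (7.407,6.000)–(7.511,7.000)
cell (7,7): code 0001 → (7.511,7.000)–(7.000,7.647)
total: 12 segments, chained into 1 closed loop(s), length Σ = 8.543235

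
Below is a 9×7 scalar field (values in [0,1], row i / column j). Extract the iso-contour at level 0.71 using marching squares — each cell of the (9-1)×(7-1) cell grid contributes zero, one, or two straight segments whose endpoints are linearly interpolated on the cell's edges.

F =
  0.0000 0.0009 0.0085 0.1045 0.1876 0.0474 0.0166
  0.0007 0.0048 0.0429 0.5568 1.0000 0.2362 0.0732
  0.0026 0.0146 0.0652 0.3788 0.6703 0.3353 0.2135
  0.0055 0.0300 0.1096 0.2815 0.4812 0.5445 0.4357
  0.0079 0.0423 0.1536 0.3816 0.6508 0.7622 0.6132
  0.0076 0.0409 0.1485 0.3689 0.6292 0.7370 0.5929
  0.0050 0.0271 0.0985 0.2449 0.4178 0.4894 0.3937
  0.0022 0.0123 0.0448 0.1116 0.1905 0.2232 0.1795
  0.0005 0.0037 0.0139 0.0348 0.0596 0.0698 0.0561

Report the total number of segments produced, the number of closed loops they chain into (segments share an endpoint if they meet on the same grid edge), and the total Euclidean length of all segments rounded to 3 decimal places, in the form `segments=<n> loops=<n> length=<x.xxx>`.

cell (0,3): code 0100 → (0.643,4.000)–(1.000,3.346)
cell (0,4): code 1000 → (1.000,4.380)–(0.643,4.000)
cell (1,3): code 0010 → (1.000,3.346)–(1.880,4.000)
cell (1,4): code 0001 → (1.880,4.000)–(1.000,4.380)
cell (3,4): code 0100 → (3.760,5.000)–(4.000,4.531)
cell (3,5): code 1000 → (4.000,5.350)–(3.760,5.000)
cell (4,4): code 0110 → (4.000,4.531)–(5.000,4.750)
cell (4,5): code 1001 → (5.000,5.187)–(4.000,5.350)
cell (5,4): code 0010 → (5.000,4.750)–(5.109,5.000)
cell (5,5): code 0001 → (5.109,5.000)–(5.000,5.187)
total: 10 segments, chained into 2 closed loop(s), length Σ = 6.798388

segments=10 loops=2 length=6.798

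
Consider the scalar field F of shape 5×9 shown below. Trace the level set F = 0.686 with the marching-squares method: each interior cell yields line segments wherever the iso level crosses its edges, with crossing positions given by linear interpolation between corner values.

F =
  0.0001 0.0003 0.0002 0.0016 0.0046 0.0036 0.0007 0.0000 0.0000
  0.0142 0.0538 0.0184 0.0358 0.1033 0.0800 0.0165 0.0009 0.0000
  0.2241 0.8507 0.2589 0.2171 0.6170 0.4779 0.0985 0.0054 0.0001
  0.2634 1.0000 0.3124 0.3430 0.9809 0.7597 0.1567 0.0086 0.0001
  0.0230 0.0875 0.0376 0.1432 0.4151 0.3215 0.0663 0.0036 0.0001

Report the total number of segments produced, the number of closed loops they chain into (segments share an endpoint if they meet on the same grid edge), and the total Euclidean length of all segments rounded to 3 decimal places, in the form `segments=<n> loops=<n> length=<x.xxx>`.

segments=12 loops=2 length=8.157

cell (1,0): code 0100 → (1.793,1.000)–(2.000,0.737)
cell (1,1): code 1000 → (2.000,1.278)–(1.793,1.000)
cell (2,0): code 0110 → (2.000,0.737)–(3.000,0.574)
cell (2,1): code 1001 → (3.000,1.457)–(2.000,1.278)
cell (2,3): code 0100 → (2.190,4.000)–(3.000,3.538)
cell (2,4): code 1100 → (2.738,5.000)–(2.190,4.000)
cell (2,5): code 1000 → (3.000,5.122)–(2.738,5.000)
cell (3,0): code 0010 → (3.000,0.574)–(3.344,1.000)
cell (3,1): code 0001 → (3.344,1.000)–(3.000,1.457)
cell (3,3): code 0010 → (3.000,3.538)–(3.521,4.000)
cell (3,4): code 0011 → (3.521,4.000)–(3.168,5.000)
cell (3,5): code 0001 → (3.168,5.000)–(3.000,5.122)
total: 12 segments, chained into 2 closed loop(s), length Σ = 8.157168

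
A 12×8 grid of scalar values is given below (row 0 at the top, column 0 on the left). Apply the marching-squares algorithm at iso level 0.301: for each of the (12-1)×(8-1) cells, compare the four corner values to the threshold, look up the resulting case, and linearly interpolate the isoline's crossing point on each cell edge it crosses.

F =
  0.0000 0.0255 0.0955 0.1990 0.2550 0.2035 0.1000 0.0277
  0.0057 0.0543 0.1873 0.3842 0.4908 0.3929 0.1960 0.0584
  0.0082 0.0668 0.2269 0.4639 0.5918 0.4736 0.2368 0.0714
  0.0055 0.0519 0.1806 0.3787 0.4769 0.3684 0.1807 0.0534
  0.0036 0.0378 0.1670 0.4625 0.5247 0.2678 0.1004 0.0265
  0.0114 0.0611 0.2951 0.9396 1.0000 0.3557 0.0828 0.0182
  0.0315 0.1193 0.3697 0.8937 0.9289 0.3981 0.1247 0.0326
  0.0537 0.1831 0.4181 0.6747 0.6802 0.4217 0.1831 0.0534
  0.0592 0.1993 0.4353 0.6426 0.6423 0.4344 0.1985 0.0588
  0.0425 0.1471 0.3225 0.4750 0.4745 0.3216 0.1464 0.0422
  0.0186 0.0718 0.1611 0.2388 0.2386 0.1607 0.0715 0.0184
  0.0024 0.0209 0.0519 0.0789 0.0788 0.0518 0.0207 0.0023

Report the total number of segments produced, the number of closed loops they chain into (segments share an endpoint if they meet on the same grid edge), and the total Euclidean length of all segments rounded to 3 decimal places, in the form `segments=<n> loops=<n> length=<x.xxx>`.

segments=28 loops=1 length=23.828

cell (0,2): code 0100 → (0.551,3.000)–(1.000,2.577)
cell (0,3): code 1100 → (0.195,4.000)–(0.551,3.000)
cell (0,4): code 1100 → (0.515,5.000)–(0.195,4.000)
cell (0,5): code 1000 → (1.000,5.467)–(0.515,5.000)
cell (1,2): code 0110 → (1.000,2.577)–(2.000,2.313)
cell (1,5): code 1001 → (2.000,5.729)–(1.000,5.467)
cell (2,2): code 0110 → (2.000,2.313)–(3.000,2.608)
cell (2,5): code 1001 → (3.000,5.359)–(2.000,5.729)
cell (3,2): code 0110 → (3.000,2.608)–(4.000,2.453)
cell (3,4): code 1011 → (4.000,4.871)–(3.670,5.000)
cell (3,5): code 0001 → (3.670,5.000)–(3.000,5.359)
cell (4,2): code 0110 → (4.000,2.453)–(5.000,2.009)
cell (4,4): code 1101 → (4.378,5.000)–(4.000,4.871)
cell (4,5): code 1000 → (5.000,5.200)–(4.378,5.000)
cell (5,1): code 0100 → (5.079,2.000)–(6.000,1.726)
cell (5,2): code 1110 → (5.000,2.009)–(5.079,2.000)
cell (5,5): code 1001 → (6.000,5.355)–(5.000,5.200)
cell (6,1): code 0110 → (6.000,1.726)–(7.000,1.502)
cell (6,5): code 1001 → (7.000,5.506)–(6.000,5.355)
cell (7,1): code 0110 → (7.000,1.502)–(8.000,1.431)
cell (7,5): code 1001 → (8.000,5.565)–(7.000,5.506)
cell (8,1): code 0110 → (8.000,1.431)–(9.000,1.877)
cell (8,5): code 1001 → (9.000,5.118)–(8.000,5.565)
cell (9,1): code 0010 → (9.000,1.877)–(9.133,2.000)
cell (9,2): code 0011 → (9.133,2.000)–(9.737,3.000)
cell (9,3): code 0011 → (9.737,3.000)–(9.735,4.000)
cell (9,4): code 0011 → (9.735,4.000)–(9.128,5.000)
cell (9,5): code 0001 → (9.128,5.000)–(9.000,5.118)
total: 28 segments, chained into 1 closed loop(s), length Σ = 23.828463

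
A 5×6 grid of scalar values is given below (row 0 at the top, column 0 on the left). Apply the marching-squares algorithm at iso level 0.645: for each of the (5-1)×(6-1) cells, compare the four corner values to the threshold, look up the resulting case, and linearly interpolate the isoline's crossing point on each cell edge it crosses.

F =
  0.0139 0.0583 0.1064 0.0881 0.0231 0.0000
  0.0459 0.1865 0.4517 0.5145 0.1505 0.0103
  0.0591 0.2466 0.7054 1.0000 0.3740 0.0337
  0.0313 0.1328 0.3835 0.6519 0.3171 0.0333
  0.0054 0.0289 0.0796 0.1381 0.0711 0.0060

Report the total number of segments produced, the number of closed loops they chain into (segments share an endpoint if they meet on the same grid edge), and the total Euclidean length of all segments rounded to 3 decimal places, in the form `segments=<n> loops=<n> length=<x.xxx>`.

cell (1,1): code 0100 → (1.762,2.000)–(2.000,1.868)
cell (1,2): code 1100 → (1.269,3.000)–(1.762,2.000)
cell (1,3): code 1000 → (2.000,3.567)–(1.269,3.000)
cell (2,1): code 0010 → (2.000,1.868)–(2.188,2.000)
cell (2,2): code 0111 → (2.188,2.000)–(3.000,2.974)
cell (2,3): code 1001 → (3.000,3.021)–(2.000,3.567)
cell (3,2): code 0010 → (3.000,2.974)–(3.013,3.000)
cell (3,3): code 0001 → (3.013,3.000)–(3.000,3.021)
total: 8 segments, chained into 1 closed loop(s), length Σ = 5.003300

segments=8 loops=1 length=5.003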